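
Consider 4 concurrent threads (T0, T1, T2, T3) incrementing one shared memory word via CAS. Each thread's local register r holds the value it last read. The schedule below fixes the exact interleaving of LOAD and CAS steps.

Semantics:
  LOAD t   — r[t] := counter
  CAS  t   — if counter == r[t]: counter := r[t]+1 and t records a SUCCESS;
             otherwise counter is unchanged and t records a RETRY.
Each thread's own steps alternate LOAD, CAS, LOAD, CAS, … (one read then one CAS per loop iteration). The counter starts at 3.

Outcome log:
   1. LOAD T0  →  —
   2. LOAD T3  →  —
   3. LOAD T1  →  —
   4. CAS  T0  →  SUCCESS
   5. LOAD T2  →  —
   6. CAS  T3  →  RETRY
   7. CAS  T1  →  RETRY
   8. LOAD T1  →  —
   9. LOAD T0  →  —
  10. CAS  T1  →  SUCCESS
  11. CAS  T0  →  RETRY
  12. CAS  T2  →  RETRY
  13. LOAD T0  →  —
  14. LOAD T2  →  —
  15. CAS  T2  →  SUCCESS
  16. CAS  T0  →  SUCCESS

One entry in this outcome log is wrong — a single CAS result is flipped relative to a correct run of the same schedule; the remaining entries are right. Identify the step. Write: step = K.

step = 16

Correct run:
step 1: T0 LOAD ⇒ load; ctr=3 reg=3
step 2: T3 LOAD ⇒ load; ctr=3 reg=3
step 3: T1 LOAD ⇒ load; ctr=3 reg=3
step 4: T0 CAS ⇒ ok; ctr=4 reg=3
step 5: T2 LOAD ⇒ load; ctr=4 reg=4
step 6: T3 CAS ⇒ retry; ctr=4 reg=3
step 7: T1 CAS ⇒ retry; ctr=4 reg=3
step 8: T1 LOAD ⇒ load; ctr=4 reg=4
step 9: T0 LOAD ⇒ load; ctr=4 reg=4
step 10: T1 CAS ⇒ ok; ctr=5 reg=4
step 11: T0 CAS ⇒ retry; ctr=5 reg=4
step 12: T2 CAS ⇒ retry; ctr=5 reg=4
step 13: T0 LOAD ⇒ load; ctr=5 reg=5
step 14: T2 LOAD ⇒ load; ctr=5 reg=5
step 15: T2 CAS ⇒ ok; ctr=6 reg=5
step 16: T0 CAS ⇒ retry; ctr=6 reg=5
Mismatch at 16.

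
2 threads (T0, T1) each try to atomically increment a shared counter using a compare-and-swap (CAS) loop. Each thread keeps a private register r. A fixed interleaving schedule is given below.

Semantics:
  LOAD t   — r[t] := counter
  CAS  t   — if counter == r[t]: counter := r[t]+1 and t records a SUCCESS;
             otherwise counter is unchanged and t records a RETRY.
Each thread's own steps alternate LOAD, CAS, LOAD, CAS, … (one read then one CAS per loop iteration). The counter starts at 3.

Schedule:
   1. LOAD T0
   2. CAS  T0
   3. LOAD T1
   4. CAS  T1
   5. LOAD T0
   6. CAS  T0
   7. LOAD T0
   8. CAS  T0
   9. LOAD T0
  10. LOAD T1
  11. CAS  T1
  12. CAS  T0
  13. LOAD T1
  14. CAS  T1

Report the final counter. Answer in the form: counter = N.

   1) LOAD T0:  M=3  r_T0=3
   2) CAS  T0:  M=4  r_T0=3 ✓
   3) LOAD T1:  M=4  r_T1=4
   4) CAS  T1:  M=5  r_T1=4 ✓
   5) LOAD T0:  M=5  r_T0=5
   6) CAS  T0:  M=6  r_T0=5 ✓
   7) LOAD T0:  M=6  r_T0=6
   8) CAS  T0:  M=7  r_T0=6 ✓
   9) LOAD T0:  M=7  r_T0=7
  10) LOAD T1:  M=7  r_T1=7
  11) CAS  T1:  M=8  r_T1=7 ✓
  12) CAS  T0:  M=8  r_T0=7 ✗
  13) LOAD T1:  M=8  r_T1=8
  14) CAS  T1:  M=9  r_T1=8 ✓

counter = 9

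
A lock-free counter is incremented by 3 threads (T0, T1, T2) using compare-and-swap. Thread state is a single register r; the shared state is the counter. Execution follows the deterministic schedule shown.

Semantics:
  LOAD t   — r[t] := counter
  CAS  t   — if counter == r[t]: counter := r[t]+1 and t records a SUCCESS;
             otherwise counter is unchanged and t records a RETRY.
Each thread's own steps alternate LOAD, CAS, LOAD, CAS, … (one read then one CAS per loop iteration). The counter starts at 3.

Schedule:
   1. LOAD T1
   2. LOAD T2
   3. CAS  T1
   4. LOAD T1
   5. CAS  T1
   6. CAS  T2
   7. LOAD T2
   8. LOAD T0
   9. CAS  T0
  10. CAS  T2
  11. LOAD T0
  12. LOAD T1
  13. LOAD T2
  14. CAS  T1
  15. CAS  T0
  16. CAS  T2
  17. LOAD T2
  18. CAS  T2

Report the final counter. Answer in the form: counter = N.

#1 T1 reads 3
#2 T2 reads 3
#3 T1 CAS(3→4) writes; counter now 4
#4 T1 reads 4
#5 T1 CAS(4→5) writes; counter now 5
#6 T2 CAS(3→4) fails; counter now 5
#7 T2 reads 5
#8 T0 reads 5
#9 T0 CAS(5→6) writes; counter now 6
#10 T2 CAS(5→6) fails; counter now 6
#11 T0 reads 6
#12 T1 reads 6
#13 T2 reads 6
#14 T1 CAS(6→7) writes; counter now 7
#15 T0 CAS(6→7) fails; counter now 7
#16 T2 CAS(6→7) fails; counter now 7
#17 T2 reads 7
#18 T2 CAS(7→8) writes; counter now 8

counter = 8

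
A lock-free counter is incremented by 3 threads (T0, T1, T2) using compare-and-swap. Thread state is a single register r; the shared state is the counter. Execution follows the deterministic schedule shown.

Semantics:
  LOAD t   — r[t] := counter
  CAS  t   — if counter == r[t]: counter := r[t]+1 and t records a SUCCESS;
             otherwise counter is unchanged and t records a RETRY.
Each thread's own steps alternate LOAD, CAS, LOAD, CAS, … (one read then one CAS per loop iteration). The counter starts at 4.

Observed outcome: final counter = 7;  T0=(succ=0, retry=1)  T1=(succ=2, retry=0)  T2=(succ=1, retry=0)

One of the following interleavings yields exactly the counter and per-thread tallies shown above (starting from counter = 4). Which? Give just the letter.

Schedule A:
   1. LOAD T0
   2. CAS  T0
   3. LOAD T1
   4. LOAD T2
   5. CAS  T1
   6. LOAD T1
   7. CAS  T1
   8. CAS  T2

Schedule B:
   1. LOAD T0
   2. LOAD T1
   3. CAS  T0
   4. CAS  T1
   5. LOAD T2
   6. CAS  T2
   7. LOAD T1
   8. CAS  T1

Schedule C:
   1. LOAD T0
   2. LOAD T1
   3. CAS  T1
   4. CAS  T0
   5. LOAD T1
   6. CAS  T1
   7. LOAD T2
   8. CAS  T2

Simulating candidate C:
step 1: T0 LOAD ⇒ load; ctr=4 reg=4
step 2: T1 LOAD ⇒ load; ctr=4 reg=4
step 3: T1 CAS ⇒ ok; ctr=5 reg=4
step 4: T0 CAS ⇒ retry; ctr=5 reg=4
step 5: T1 LOAD ⇒ load; ctr=5 reg=5
step 6: T1 CAS ⇒ ok; ctr=6 reg=5
step 7: T2 LOAD ⇒ load; ctr=6 reg=6
step 8: T2 CAS ⇒ ok; ctr=7 reg=6

C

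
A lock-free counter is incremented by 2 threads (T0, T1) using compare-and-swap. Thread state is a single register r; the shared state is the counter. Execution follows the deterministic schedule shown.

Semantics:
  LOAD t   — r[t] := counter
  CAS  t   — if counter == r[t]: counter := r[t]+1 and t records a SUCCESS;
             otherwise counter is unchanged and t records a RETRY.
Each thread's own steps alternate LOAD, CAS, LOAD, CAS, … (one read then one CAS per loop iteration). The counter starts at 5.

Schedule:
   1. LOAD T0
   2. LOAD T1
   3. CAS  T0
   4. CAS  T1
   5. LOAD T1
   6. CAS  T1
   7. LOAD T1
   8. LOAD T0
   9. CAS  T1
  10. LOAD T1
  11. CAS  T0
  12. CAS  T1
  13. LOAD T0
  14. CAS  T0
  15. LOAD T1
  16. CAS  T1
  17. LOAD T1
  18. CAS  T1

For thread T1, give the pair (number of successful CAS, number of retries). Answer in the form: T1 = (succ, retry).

T1 = (5, 1)

   1) LOAD T0:  M=5  r_T0=5
   2) LOAD T1:  M=5  r_T1=5
   3) CAS  T0:  M=6  r_T0=5 ✓
   4) CAS  T1:  M=6  r_T1=5 ✗
   5) LOAD T1:  M=6  r_T1=6
   6) CAS  T1:  M=7  r_T1=6 ✓
   7) LOAD T1:  M=7  r_T1=7
   8) LOAD T0:  M=7  r_T0=7
   9) CAS  T1:  M=8  r_T1=7 ✓
  10) LOAD T1:  M=8  r_T1=8
  11) CAS  T0:  M=8  r_T0=7 ✗
  12) CAS  T1:  M=9  r_T1=8 ✓
  13) LOAD T0:  M=9  r_T0=9
  14) CAS  T0:  M=10  r_T0=9 ✓
  15) LOAD T1:  M=10  r_T1=10
  16) CAS  T1:  M=11  r_T1=10 ✓
  17) LOAD T1:  M=11  r_T1=11
  18) CAS  T1:  M=12  r_T1=11 ✓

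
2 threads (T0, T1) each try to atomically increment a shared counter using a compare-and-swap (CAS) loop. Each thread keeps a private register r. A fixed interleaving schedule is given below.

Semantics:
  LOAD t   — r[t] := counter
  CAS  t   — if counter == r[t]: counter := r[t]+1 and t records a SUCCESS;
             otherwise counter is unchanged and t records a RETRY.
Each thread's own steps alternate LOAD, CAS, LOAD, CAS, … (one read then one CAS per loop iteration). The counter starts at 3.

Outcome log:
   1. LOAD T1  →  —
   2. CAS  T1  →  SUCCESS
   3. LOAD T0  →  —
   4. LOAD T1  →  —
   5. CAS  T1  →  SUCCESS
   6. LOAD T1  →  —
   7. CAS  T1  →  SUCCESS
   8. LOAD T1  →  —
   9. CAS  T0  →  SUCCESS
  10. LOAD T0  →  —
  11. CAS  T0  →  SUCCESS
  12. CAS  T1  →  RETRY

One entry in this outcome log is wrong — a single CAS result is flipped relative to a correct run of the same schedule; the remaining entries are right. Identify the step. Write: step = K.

step = 9

Re-executing:
   1) LOAD T1:  M=3  r_T1=3
   2) CAS  T1:  M=4  r_T1=3 ✓
   3) LOAD T0:  M=4  r_T0=4
   4) LOAD T1:  M=4  r_T1=4
   5) CAS  T1:  M=5  r_T1=4 ✓
   6) LOAD T1:  M=5  r_T1=5
   7) CAS  T1:  M=6  r_T1=5 ✓
   8) LOAD T1:  M=6  r_T1=6
   9) CAS  T0:  M=6  r_T0=4 ✗
  10) LOAD T0:  M=6  r_T0=6
  11) CAS  T0:  M=7  r_T0=6 ✓
  12) CAS  T1:  M=7  r_T1=6 ✗
Flip is step 9.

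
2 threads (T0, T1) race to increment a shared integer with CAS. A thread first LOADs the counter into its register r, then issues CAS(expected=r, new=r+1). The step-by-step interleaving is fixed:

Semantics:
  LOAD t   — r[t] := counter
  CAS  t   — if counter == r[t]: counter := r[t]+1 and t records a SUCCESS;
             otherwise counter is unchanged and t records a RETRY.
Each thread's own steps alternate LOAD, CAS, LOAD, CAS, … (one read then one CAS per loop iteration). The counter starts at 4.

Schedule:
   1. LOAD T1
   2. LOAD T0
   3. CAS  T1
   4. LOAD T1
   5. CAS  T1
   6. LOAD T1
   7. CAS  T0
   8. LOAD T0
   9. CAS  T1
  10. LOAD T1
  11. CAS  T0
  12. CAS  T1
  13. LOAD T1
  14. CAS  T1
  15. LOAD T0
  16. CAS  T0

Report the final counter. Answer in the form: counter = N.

#1 T1 reads 4
#2 T0 reads 4
#3 T1 CAS(4→5) writes; counter now 5
#4 T1 reads 5
#5 T1 CAS(5→6) writes; counter now 6
#6 T1 reads 6
#7 T0 CAS(4→5) fails; counter now 6
#8 T0 reads 6
#9 T1 CAS(6→7) writes; counter now 7
#10 T1 reads 7
#11 T0 CAS(6→7) fails; counter now 7
#12 T1 CAS(7→8) writes; counter now 8
#13 T1 reads 8
#14 T1 CAS(8→9) writes; counter now 9
#15 T0 reads 9
#16 T0 CAS(9→10) writes; counter now 10

counter = 10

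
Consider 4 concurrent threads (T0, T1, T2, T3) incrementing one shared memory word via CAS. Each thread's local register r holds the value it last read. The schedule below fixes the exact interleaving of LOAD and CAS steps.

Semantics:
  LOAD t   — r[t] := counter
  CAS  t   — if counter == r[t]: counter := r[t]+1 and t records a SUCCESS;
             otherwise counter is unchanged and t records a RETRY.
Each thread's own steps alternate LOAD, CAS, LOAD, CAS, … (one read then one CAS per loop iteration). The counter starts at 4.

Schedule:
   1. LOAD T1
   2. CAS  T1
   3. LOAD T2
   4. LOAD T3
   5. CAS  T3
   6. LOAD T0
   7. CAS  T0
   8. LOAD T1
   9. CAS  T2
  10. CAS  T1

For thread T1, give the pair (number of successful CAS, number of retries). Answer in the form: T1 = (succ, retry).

[1] T1.load  rd  (counter 4, T1.r 4)
[2] T1.cas  hit  (counter 5, T1.r 4)
[3] T2.load  rd  (counter 5, T2.r 5)
[4] T3.load  rd  (counter 5, T3.r 5)
[5] T3.cas  hit  (counter 6, T3.r 5)
[6] T0.load  rd  (counter 6, T0.r 6)
[7] T0.cas  hit  (counter 7, T0.r 6)
[8] T1.load  rd  (counter 7, T1.r 7)
[9] T2.cas  miss  (counter 7, T2.r 5)
[10] T1.cas  hit  (counter 8, T1.r 7)

T1 = (2, 0)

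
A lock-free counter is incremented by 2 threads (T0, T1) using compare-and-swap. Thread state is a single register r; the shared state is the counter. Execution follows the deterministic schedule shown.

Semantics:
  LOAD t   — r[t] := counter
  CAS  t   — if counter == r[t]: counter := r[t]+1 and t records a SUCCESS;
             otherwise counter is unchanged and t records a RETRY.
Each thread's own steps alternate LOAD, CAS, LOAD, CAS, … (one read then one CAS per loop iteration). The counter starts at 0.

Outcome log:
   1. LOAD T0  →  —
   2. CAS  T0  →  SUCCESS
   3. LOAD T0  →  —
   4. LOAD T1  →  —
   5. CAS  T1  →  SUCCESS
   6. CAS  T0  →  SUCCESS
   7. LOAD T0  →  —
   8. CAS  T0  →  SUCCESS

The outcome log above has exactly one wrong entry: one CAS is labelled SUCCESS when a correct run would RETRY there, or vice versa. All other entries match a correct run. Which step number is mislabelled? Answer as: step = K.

Reference trace:
   1) LOAD T0:  M=0  r_T0=0
   2) CAS  T0:  M=1  r_T0=0 ✓
   3) LOAD T0:  M=1  r_T0=1
   4) LOAD T1:  M=1  r_T1=1
   5) CAS  T1:  M=2  r_T1=1 ✓
   6) CAS  T0:  M=2  r_T0=1 ✗
   7) LOAD T0:  M=2  r_T0=2
   8) CAS  T0:  M=3  r_T0=2 ✓
Mismatch at 6.

step = 6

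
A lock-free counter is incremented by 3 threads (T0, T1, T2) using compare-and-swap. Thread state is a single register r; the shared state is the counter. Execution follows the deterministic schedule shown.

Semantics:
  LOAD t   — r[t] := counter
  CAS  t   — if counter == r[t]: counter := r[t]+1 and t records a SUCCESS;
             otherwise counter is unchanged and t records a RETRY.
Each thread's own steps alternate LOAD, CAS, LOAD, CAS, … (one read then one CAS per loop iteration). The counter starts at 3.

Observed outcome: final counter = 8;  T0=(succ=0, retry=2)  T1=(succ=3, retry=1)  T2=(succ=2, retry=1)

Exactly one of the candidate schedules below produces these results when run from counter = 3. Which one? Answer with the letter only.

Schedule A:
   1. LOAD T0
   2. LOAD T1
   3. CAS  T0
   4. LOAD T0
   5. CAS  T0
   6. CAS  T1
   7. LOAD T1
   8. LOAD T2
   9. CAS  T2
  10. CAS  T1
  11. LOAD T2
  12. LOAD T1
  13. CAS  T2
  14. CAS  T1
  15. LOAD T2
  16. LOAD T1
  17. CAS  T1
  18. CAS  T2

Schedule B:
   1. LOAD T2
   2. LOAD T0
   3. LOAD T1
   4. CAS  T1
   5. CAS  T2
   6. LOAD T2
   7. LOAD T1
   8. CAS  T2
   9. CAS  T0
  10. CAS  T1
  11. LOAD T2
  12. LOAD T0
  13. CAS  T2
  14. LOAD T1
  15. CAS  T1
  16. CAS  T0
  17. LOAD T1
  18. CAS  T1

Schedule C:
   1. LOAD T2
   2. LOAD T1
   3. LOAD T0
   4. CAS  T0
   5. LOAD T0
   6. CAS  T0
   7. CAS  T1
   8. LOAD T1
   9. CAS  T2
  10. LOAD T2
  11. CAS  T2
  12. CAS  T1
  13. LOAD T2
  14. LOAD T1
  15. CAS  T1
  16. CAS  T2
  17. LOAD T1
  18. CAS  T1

Simulating candidate B:
[1] T2.load  rd  (counter 3, T2.r 3)
[2] T0.load  rd  (counter 3, T0.r 3)
[3] T1.load  rd  (counter 3, T1.r 3)
[4] T1.cas  hit  (counter 4, T1.r 3)
[5] T2.cas  miss  (counter 4, T2.r 3)
[6] T2.load  rd  (counter 4, T2.r 4)
[7] T1.load  rd  (counter 4, T1.r 4)
[8] T2.cas  hit  (counter 5, T2.r 4)
[9] T0.cas  miss  (counter 5, T0.r 3)
[10] T1.cas  miss  (counter 5, T1.r 4)
[11] T2.load  rd  (counter 5, T2.r 5)
[12] T0.load  rd  (counter 5, T0.r 5)
[13] T2.cas  hit  (counter 6, T2.r 5)
[14] T1.load  rd  (counter 6, T1.r 6)
[15] T1.cas  hit  (counter 7, T1.r 6)
[16] T0.cas  miss  (counter 7, T0.r 5)
[17] T1.load  rd  (counter 7, T1.r 7)
[18] T1.cas  hit  (counter 8, T1.r 7)

B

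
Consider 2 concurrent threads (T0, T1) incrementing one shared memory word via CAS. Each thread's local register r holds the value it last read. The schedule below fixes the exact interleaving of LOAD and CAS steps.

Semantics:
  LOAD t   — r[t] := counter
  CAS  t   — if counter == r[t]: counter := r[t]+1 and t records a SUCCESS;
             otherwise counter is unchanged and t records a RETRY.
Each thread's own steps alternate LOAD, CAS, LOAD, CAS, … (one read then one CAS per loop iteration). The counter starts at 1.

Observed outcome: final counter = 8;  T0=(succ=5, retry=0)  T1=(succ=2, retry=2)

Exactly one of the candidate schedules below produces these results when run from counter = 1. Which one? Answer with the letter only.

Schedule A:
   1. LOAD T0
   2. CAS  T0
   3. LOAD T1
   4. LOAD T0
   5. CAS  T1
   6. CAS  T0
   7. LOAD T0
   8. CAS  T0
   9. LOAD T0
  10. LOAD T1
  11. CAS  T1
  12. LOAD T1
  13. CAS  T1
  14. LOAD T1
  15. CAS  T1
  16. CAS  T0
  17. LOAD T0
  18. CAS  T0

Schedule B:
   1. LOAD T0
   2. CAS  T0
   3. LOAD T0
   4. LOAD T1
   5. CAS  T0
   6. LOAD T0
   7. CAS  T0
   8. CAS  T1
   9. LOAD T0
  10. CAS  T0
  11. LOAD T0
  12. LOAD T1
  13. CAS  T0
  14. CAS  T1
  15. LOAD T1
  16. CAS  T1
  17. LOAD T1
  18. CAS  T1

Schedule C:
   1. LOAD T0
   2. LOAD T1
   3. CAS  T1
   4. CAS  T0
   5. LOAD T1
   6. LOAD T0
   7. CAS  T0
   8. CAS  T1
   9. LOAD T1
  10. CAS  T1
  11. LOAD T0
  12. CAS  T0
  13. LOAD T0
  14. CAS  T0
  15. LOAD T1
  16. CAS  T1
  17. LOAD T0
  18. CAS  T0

Simulating candidate B:
#1 T0 reads 1
#2 T0 CAS(1→2) writes; counter now 2
#3 T0 reads 2
#4 T1 reads 2
#5 T0 CAS(2→3) writes; counter now 3
#6 T0 reads 3
#7 T0 CAS(3→4) writes; counter now 4
#8 T1 CAS(2→3) fails; counter now 4
#9 T0 reads 4
#10 T0 CAS(4→5) writes; counter now 5
#11 T0 reads 5
#12 T1 reads 5
#13 T0 CAS(5→6) writes; counter now 6
#14 T1 CAS(5→6) fails; counter now 6
#15 T1 reads 6
#16 T1 CAS(6→7) writes; counter now 7
#17 T1 reads 7
#18 T1 CAS(7→8) writes; counter now 8

B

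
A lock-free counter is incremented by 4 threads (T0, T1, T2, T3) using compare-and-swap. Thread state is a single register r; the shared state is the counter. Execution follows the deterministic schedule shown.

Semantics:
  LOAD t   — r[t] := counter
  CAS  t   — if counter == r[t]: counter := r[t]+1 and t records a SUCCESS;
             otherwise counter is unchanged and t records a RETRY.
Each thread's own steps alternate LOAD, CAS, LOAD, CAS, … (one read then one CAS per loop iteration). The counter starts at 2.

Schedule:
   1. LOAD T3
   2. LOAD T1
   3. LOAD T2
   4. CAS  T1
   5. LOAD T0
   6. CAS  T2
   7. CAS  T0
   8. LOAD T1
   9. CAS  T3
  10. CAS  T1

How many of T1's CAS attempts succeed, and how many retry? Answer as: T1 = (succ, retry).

T1 = (2, 0)

#1 T3 reads 2
#2 T1 reads 2
#3 T2 reads 2
#4 T1 CAS(2→3) writes; counter now 3
#5 T0 reads 3
#6 T2 CAS(2→3) fails; counter now 3
#7 T0 CAS(3→4) writes; counter now 4
#8 T1 reads 4
#9 T3 CAS(2→3) fails; counter now 4
#10 T1 CAS(4→5) writes; counter now 5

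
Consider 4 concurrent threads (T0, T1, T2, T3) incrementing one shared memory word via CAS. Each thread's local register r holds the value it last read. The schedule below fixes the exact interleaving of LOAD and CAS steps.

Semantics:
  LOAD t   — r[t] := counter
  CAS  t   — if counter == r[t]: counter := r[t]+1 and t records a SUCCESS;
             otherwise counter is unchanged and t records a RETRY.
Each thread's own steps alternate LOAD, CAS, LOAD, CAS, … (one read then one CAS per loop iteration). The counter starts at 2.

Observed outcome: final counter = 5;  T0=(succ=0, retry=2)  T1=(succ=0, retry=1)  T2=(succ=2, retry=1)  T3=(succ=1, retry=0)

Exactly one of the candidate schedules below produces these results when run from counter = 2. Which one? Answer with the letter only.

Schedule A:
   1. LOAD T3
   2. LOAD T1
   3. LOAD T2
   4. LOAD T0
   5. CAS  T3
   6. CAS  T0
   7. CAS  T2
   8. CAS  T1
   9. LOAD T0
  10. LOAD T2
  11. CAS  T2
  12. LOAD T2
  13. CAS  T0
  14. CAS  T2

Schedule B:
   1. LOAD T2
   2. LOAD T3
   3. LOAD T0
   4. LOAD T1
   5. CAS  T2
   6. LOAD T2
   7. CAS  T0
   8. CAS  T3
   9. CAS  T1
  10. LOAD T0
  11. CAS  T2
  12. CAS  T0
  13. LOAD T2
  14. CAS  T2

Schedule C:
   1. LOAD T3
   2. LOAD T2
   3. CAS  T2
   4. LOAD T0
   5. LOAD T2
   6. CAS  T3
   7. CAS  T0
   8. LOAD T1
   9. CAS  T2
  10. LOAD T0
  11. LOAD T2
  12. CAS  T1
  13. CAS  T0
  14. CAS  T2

Run A:
   1) LOAD T3:  M=2  r_T3=2
   2) LOAD T1:  M=2  r_T1=2
   3) LOAD T2:  M=2  r_T2=2
   4) LOAD T0:  M=2  r_T0=2
   5) CAS  T3:  M=3  r_T3=2 ✓
   6) CAS  T0:  M=3  r_T0=2 ✗
   7) CAS  T2:  M=3  r_T2=2 ✗
   8) CAS  T1:  M=3  r_T1=2 ✗
   9) LOAD T0:  M=3  r_T0=3
  10) LOAD T2:  M=3  r_T2=3
  11) CAS  T2:  M=4  r_T2=3 ✓
  12) LOAD T2:  M=4  r_T2=4
  13) CAS  T0:  M=4  r_T0=3 ✗
  14) CAS  T2:  M=5  r_T2=4 ✓

A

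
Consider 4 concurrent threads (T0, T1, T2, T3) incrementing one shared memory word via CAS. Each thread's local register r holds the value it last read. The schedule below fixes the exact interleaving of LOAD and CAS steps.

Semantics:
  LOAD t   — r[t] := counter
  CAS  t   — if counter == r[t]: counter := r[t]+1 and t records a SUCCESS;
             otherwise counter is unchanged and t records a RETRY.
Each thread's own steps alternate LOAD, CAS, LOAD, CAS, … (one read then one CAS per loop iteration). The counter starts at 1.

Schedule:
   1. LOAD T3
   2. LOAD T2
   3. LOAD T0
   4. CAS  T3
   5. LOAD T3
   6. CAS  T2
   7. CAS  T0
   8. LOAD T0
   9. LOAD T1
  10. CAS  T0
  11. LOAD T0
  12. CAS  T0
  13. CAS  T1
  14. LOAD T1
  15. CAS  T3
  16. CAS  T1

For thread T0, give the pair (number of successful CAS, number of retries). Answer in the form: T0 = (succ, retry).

1. LOAD T3 → mem=1 r[T3]=1 [LOAD]
2. LOAD T2 → mem=1 r[T2]=1 [LOAD]
3. LOAD T0 → mem=1 r[T0]=1 [LOAD]
4. CAS T3 → mem=2 r[T3]=1 [OK]
5. LOAD T3 → mem=2 r[T3]=2 [LOAD]
6. CAS T2 → mem=2 r[T2]=1 [RETRY]
7. CAS T0 → mem=2 r[T0]=1 [RETRY]
8. LOAD T0 → mem=2 r[T0]=2 [LOAD]
9. LOAD T1 → mem=2 r[T1]=2 [LOAD]
10. CAS T0 → mem=3 r[T0]=2 [OK]
11. LOAD T0 → mem=3 r[T0]=3 [LOAD]
12. CAS T0 → mem=4 r[T0]=3 [OK]
13. CAS T1 → mem=4 r[T1]=2 [RETRY]
14. LOAD T1 → mem=4 r[T1]=4 [LOAD]
15. CAS T3 → mem=4 r[T3]=2 [RETRY]
16. CAS T1 → mem=5 r[T1]=4 [OK]

T0 = (2, 1)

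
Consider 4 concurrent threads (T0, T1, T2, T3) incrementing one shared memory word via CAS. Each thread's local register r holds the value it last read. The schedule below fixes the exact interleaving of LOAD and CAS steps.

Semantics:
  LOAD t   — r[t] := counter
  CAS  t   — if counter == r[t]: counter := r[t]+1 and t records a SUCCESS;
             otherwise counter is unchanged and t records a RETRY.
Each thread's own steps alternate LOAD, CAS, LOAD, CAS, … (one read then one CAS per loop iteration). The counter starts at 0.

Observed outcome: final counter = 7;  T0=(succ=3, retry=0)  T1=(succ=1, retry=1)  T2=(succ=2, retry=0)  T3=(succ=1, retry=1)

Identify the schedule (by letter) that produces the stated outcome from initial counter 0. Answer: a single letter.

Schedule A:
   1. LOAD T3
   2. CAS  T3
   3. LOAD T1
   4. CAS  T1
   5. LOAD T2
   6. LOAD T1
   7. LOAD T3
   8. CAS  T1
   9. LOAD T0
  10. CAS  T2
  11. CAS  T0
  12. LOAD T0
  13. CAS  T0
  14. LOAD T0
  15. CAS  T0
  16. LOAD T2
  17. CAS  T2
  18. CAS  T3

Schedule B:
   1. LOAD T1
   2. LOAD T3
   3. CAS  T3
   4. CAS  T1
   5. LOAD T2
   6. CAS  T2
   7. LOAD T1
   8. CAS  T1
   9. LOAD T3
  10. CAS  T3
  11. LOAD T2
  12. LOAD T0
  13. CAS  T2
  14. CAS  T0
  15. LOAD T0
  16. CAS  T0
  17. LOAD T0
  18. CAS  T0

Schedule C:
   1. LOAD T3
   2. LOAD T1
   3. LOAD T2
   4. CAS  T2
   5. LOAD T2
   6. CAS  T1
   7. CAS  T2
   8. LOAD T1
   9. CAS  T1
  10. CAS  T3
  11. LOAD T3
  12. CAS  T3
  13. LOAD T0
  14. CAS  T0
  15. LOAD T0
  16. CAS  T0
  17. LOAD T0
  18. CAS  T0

Tracing schedule C:
#1 T3 reads 0
#2 T1 reads 0
#3 T2 reads 0
#4 T2 CAS(0→1) writes; counter now 1
#5 T2 reads 1
#6 T1 CAS(0→1) fails; counter now 1
#7 T2 CAS(1→2) writes; counter now 2
#8 T1 reads 2
#9 T1 CAS(2→3) writes; counter now 3
#10 T3 CAS(0→1) fails; counter now 3
#11 T3 reads 3
#12 T3 CAS(3→4) writes; counter now 4
#13 T0 reads 4
#14 T0 CAS(4→5) writes; counter now 5
#15 T0 reads 5
#16 T0 CAS(5→6) writes; counter now 6
#17 T0 reads 6
#18 T0 CAS(6→7) writes; counter now 7

C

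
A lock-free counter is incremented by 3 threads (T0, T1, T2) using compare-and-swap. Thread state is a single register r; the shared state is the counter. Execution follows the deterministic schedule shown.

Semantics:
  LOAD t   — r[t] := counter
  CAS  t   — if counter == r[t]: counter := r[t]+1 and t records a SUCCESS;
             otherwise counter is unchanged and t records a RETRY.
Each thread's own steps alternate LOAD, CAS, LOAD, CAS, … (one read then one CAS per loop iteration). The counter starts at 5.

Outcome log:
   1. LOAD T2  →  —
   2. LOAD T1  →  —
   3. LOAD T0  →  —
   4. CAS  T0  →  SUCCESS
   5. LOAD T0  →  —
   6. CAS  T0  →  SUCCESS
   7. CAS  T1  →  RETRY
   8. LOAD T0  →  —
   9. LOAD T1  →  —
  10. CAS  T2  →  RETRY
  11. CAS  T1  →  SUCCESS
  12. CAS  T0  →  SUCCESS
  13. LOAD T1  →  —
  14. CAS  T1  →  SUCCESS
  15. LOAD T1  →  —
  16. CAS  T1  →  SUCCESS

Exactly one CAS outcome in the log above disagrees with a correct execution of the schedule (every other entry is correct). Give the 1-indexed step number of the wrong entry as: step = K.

Re-executing:
[1] T2.load  rd  (counter 5, T2.r 5)
[2] T1.load  rd  (counter 5, T1.r 5)
[3] T0.load  rd  (counter 5, T0.r 5)
[4] T0.cas  hit  (counter 6, T0.r 5)
[5] T0.load  rd  (counter 6, T0.r 6)
[6] T0.cas  hit  (counter 7, T0.r 6)
[7] T1.cas  miss  (counter 7, T1.r 5)
[8] T0.load  rd  (counter 7, T0.r 7)
[9] T1.load  rd  (counter 7, T1.r 7)
[10] T2.cas  miss  (counter 7, T2.r 5)
[11] T1.cas  hit  (counter 8, T1.r 7)
[12] T0.cas  miss  (counter 8, T0.r 7)
[13] T1.load  rd  (counter 8, T1.r 8)
[14] T1.cas  hit  (counter 9, T1.r 8)
[15] T1.load  rd  (counter 9, T1.r 9)
[16] T1.cas  hit  (counter 10, T1.r 9)
Log disagrees first at step 12.

step = 12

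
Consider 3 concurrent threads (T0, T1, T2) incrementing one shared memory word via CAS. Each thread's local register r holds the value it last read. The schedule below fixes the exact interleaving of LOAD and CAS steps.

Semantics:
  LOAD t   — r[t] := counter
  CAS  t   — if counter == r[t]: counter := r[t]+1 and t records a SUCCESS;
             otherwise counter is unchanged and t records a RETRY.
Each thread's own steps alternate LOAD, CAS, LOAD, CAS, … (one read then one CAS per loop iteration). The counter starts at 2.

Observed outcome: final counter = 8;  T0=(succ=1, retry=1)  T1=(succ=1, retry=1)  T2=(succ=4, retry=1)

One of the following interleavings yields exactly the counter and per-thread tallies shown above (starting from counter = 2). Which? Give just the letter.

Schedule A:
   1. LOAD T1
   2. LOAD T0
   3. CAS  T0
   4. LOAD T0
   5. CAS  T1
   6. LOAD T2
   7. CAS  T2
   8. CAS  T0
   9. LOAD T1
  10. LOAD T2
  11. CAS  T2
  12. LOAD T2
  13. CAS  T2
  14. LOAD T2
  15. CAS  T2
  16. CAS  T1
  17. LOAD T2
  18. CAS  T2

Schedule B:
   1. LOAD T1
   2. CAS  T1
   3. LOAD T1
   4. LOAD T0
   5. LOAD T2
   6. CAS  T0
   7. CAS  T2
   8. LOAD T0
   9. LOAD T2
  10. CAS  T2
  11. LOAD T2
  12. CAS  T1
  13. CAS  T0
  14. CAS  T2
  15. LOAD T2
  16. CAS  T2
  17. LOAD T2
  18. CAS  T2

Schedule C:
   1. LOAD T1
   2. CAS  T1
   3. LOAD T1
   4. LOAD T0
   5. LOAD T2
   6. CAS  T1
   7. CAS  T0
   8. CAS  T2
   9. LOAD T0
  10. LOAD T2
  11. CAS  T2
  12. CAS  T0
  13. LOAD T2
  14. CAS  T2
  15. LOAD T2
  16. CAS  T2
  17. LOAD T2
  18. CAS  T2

B

Run B:
   1) LOAD T1:  M=2  r_T1=2
   2) CAS  T1:  M=3  r_T1=2 ✓
   3) LOAD T1:  M=3  r_T1=3
   4) LOAD T0:  M=3  r_T0=3
   5) LOAD T2:  M=3  r_T2=3
   6) CAS  T0:  M=4  r_T0=3 ✓
   7) CAS  T2:  M=4  r_T2=3 ✗
   8) LOAD T0:  M=4  r_T0=4
   9) LOAD T2:  M=4  r_T2=4
  10) CAS  T2:  M=5  r_T2=4 ✓
  11) LOAD T2:  M=5  r_T2=5
  12) CAS  T1:  M=5  r_T1=3 ✗
  13) CAS  T0:  M=5  r_T0=4 ✗
  14) CAS  T2:  M=6  r_T2=5 ✓
  15) LOAD T2:  M=6  r_T2=6
  16) CAS  T2:  M=7  r_T2=6 ✓
  17) LOAD T2:  M=7  r_T2=7
  18) CAS  T2:  M=8  r_T2=7 ✓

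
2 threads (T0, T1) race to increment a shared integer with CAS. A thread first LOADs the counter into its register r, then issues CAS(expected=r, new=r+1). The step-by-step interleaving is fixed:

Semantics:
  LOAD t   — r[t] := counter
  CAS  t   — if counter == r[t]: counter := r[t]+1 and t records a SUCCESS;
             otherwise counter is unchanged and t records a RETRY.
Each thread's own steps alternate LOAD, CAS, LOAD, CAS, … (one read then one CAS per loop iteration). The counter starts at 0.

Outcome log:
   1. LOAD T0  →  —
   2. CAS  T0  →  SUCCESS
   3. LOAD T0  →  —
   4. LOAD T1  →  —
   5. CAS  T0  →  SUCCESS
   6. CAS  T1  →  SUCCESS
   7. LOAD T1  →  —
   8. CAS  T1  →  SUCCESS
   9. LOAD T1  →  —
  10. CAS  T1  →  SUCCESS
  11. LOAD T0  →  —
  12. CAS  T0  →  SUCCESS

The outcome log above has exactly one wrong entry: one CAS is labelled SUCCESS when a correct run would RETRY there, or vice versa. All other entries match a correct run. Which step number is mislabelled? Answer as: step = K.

step = 6

Correct run:
   1) LOAD T0:  M=0  r_T0=0
   2) CAS  T0:  M=1  r_T0=0 ✓
   3) LOAD T0:  M=1  r_T0=1
   4) LOAD T1:  M=1  r_T1=1
   5) CAS  T0:  M=2  r_T0=1 ✓
   6) CAS  T1:  M=2  r_T1=1 ✗
   7) LOAD T1:  M=2  r_T1=2
   8) CAS  T1:  M=3  r_T1=2 ✓
   9) LOAD T1:  M=3  r_T1=3
  10) CAS  T1:  M=4  r_T1=3 ✓
  11) LOAD T0:  M=4  r_T0=4
  12) CAS  T0:  M=5  r_T0=4 ✓
Log disagrees first at step 6.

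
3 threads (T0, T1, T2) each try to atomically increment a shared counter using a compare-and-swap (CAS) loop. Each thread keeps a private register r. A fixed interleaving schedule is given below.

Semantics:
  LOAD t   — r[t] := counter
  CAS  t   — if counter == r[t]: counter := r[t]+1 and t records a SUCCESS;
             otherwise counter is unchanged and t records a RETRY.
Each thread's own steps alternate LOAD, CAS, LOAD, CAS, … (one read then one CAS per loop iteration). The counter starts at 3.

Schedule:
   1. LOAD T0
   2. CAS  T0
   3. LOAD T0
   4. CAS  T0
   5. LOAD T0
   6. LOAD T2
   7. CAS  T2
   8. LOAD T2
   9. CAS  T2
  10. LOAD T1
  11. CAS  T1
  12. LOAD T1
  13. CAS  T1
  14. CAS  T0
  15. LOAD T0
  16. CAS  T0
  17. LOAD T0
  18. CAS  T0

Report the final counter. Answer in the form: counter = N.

step 1: T0 LOAD ⇒ load; ctr=3 reg=3
step 2: T0 CAS ⇒ ok; ctr=4 reg=3
step 3: T0 LOAD ⇒ load; ctr=4 reg=4
step 4: T0 CAS ⇒ ok; ctr=5 reg=4
step 5: T0 LOAD ⇒ load; ctr=5 reg=5
step 6: T2 LOAD ⇒ load; ctr=5 reg=5
step 7: T2 CAS ⇒ ok; ctr=6 reg=5
step 8: T2 LOAD ⇒ load; ctr=6 reg=6
step 9: T2 CAS ⇒ ok; ctr=7 reg=6
step 10: T1 LOAD ⇒ load; ctr=7 reg=7
step 11: T1 CAS ⇒ ok; ctr=8 reg=7
step 12: T1 LOAD ⇒ load; ctr=8 reg=8
step 13: T1 CAS ⇒ ok; ctr=9 reg=8
step 14: T0 CAS ⇒ retry; ctr=9 reg=5
step 15: T0 LOAD ⇒ load; ctr=9 reg=9
step 16: T0 CAS ⇒ ok; ctr=10 reg=9
step 17: T0 LOAD ⇒ load; ctr=10 reg=10
step 18: T0 CAS ⇒ ok; ctr=11 reg=10

counter = 11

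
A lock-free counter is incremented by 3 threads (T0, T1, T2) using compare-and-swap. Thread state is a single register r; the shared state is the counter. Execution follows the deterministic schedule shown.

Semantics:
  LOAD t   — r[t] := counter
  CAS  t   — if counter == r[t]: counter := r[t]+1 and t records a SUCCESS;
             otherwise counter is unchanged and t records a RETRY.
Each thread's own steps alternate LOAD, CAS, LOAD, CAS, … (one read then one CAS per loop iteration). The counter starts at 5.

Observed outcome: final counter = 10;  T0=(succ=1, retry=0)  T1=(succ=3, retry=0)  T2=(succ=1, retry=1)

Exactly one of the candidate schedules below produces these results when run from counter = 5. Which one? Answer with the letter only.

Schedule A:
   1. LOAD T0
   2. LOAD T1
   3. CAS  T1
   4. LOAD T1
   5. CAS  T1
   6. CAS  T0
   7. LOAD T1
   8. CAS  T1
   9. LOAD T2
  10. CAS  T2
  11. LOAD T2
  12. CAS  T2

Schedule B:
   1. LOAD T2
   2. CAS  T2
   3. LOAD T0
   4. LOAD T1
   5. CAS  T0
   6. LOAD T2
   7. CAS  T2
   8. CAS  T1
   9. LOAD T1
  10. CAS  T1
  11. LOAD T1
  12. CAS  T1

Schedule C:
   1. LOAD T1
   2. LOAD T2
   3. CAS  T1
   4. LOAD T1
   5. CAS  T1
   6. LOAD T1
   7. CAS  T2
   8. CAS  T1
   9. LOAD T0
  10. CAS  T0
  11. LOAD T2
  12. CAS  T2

C

Simulating candidate C:
1. LOAD T1 → mem=5 r[T1]=5 [LOAD]
2. LOAD T2 → mem=5 r[T2]=5 [LOAD]
3. CAS T1 → mem=6 r[T1]=5 [OK]
4. LOAD T1 → mem=6 r[T1]=6 [LOAD]
5. CAS T1 → mem=7 r[T1]=6 [OK]
6. LOAD T1 → mem=7 r[T1]=7 [LOAD]
7. CAS T2 → mem=7 r[T2]=5 [RETRY]
8. CAS T1 → mem=8 r[T1]=7 [OK]
9. LOAD T0 → mem=8 r[T0]=8 [LOAD]
10. CAS T0 → mem=9 r[T0]=8 [OK]
11. LOAD T2 → mem=9 r[T2]=9 [LOAD]
12. CAS T2 → mem=10 r[T2]=9 [OK]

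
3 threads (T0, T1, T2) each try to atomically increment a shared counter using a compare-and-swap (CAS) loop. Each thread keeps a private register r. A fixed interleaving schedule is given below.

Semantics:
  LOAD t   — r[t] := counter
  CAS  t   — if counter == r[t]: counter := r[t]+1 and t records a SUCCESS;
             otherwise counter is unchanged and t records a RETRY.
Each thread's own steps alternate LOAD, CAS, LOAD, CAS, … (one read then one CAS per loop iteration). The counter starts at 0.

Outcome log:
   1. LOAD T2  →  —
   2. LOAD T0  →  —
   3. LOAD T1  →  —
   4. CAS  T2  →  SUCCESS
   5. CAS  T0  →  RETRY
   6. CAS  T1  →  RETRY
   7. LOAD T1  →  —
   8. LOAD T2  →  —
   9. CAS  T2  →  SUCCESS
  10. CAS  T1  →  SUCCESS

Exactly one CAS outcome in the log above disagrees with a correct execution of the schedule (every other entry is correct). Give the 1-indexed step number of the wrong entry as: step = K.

Correct run:
1. LOAD T2 → mem=0 r[T2]=0 [LOAD]
2. LOAD T0 → mem=0 r[T0]=0 [LOAD]
3. LOAD T1 → mem=0 r[T1]=0 [LOAD]
4. CAS T2 → mem=1 r[T2]=0 [OK]
5. CAS T0 → mem=1 r[T0]=0 [RETRY]
6. CAS T1 → mem=1 r[T1]=0 [RETRY]
7. LOAD T1 → mem=1 r[T1]=1 [LOAD]
8. LOAD T2 → mem=1 r[T2]=1 [LOAD]
9. CAS T2 → mem=2 r[T2]=1 [OK]
10. CAS T1 → mem=2 r[T1]=1 [RETRY]
Flip is step 10.

step = 10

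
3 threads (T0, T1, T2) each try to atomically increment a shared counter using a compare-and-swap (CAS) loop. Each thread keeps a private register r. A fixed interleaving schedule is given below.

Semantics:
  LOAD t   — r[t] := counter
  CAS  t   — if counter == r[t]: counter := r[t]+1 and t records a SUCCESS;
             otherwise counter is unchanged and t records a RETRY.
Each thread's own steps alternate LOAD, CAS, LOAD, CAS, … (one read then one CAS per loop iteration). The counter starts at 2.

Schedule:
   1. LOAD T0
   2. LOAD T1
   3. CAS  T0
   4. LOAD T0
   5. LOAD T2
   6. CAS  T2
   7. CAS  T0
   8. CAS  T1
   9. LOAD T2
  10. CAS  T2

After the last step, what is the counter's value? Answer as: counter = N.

counter = 5

1. LOAD T0 → mem=2 r[T0]=2 [LOAD]
2. LOAD T1 → mem=2 r[T1]=2 [LOAD]
3. CAS T0 → mem=3 r[T0]=2 [OK]
4. LOAD T0 → mem=3 r[T0]=3 [LOAD]
5. LOAD T2 → mem=3 r[T2]=3 [LOAD]
6. CAS T2 → mem=4 r[T2]=3 [OK]
7. CAS T0 → mem=4 r[T0]=3 [RETRY]
8. CAS T1 → mem=4 r[T1]=2 [RETRY]
9. LOAD T2 → mem=4 r[T2]=4 [LOAD]
10. CAS T2 → mem=5 r[T2]=4 [OK]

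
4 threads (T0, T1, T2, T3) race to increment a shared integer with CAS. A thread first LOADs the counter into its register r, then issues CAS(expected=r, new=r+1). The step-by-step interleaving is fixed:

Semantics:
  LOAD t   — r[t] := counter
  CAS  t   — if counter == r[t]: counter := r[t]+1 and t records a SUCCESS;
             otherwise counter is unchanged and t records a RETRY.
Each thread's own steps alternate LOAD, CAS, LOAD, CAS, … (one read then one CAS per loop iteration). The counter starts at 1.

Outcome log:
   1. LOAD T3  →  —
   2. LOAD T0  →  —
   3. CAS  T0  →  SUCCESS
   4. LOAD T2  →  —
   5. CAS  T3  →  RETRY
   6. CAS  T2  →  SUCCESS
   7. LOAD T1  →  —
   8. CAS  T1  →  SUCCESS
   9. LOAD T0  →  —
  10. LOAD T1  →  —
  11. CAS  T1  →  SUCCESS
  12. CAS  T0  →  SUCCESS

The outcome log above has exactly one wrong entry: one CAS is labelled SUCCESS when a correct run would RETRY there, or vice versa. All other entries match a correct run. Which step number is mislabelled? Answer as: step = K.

step = 12

Correct run:
#1 T3 reads 1
#2 T0 reads 1
#3 T0 CAS(1→2) writes; counter now 2
#4 T2 reads 2
#5 T3 CAS(1→2) fails; counter now 2
#6 T2 CAS(2→3) writes; counter now 3
#7 T1 reads 3
#8 T1 CAS(3→4) writes; counter now 4
#9 T0 reads 4
#10 T1 reads 4
#11 T1 CAS(4→5) writes; counter now 5
#12 T0 CAS(4→5) fails; counter now 5
Log disagrees first at step 12.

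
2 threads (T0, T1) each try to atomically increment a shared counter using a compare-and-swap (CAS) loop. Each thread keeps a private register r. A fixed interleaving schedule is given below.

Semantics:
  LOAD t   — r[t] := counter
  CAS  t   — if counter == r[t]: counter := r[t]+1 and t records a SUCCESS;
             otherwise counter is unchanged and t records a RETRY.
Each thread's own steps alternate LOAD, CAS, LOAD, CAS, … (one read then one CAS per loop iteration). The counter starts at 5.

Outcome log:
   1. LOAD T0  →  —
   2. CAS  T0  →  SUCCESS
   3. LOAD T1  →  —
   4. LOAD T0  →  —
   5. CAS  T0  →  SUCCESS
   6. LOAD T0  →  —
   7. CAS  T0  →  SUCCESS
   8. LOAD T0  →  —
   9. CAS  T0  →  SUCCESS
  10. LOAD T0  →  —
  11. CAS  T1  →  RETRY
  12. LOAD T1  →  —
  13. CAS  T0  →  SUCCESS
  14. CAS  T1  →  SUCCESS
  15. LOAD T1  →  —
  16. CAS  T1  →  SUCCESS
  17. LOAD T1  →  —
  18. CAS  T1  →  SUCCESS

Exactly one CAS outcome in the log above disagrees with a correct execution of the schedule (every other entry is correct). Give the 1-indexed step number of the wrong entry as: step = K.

Reference trace:
#1 T0 reads 5
#2 T0 CAS(5→6) writes; counter now 6
#3 T1 reads 6
#4 T0 reads 6
#5 T0 CAS(6→7) writes; counter now 7
#6 T0 reads 7
#7 T0 CAS(7→8) writes; counter now 8
#8 T0 reads 8
#9 T0 CAS(8→9) writes; counter now 9
#10 T0 reads 9
#11 T1 CAS(6→7) fails; counter now 9
#12 T1 reads 9
#13 T0 CAS(9→10) writes; counter now 10
#14 T1 CAS(9→10) fails; counter now 10
#15 T1 reads 10
#16 T1 CAS(10→11) writes; counter now 11
#17 T1 reads 11
#18 T1 CAS(11→12) writes; counter now 12
Flip is step 14.

step = 14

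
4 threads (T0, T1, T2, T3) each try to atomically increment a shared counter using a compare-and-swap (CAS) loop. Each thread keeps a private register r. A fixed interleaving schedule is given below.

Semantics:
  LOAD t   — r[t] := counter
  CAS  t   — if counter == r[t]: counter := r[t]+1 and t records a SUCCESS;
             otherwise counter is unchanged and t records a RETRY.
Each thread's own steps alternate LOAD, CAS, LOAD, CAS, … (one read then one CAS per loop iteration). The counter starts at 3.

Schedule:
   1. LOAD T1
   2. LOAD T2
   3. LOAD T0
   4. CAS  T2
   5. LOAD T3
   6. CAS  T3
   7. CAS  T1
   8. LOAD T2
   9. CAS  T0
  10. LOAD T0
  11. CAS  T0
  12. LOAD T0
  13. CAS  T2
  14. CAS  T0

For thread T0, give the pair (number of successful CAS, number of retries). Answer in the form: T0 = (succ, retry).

[1] T1.load  rd  (counter 3, T1.r 3)
[2] T2.load  rd  (counter 3, T2.r 3)
[3] T0.load  rd  (counter 3, T0.r 3)
[4] T2.cas  hit  (counter 4, T2.r 3)
[5] T3.load  rd  (counter 4, T3.r 4)
[6] T3.cas  hit  (counter 5, T3.r 4)
[7] T1.cas  miss  (counter 5, T1.r 3)
[8] T2.load  rd  (counter 5, T2.r 5)
[9] T0.cas  miss  (counter 5, T0.r 3)
[10] T0.load  rd  (counter 5, T0.r 5)
[11] T0.cas  hit  (counter 6, T0.r 5)
[12] T0.load  rd  (counter 6, T0.r 6)
[13] T2.cas  miss  (counter 6, T2.r 5)
[14] T0.cas  hit  (counter 7, T0.r 6)

T0 = (2, 1)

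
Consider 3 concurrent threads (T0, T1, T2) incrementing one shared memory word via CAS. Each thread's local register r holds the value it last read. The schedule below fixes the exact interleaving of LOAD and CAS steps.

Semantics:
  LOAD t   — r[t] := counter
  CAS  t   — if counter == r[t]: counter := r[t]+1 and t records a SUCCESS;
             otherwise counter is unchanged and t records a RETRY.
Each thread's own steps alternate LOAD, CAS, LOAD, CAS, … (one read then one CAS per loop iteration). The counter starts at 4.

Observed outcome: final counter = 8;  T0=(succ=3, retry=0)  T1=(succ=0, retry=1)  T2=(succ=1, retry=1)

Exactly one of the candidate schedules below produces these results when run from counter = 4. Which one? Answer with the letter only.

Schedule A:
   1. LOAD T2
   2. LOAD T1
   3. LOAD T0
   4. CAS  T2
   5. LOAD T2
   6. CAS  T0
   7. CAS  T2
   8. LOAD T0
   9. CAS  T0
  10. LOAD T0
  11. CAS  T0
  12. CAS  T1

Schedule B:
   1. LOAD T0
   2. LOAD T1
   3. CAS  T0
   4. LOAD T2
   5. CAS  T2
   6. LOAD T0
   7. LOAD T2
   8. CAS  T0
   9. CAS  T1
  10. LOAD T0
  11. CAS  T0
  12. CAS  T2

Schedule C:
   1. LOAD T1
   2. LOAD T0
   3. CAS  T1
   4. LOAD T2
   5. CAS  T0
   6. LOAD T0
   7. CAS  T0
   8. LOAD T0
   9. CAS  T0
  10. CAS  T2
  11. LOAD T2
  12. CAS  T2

Run B:
#1 T0 reads 4
#2 T1 reads 4
#3 T0 CAS(4→5) writes; counter now 5
#4 T2 reads 5
#5 T2 CAS(5→6) writes; counter now 6
#6 T0 reads 6
#7 T2 reads 6
#8 T0 CAS(6→7) writes; counter now 7
#9 T1 CAS(4→5) fails; counter now 7
#10 T0 reads 7
#11 T0 CAS(7→8) writes; counter now 8
#12 T2 CAS(6→7) fails; counter now 8

B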